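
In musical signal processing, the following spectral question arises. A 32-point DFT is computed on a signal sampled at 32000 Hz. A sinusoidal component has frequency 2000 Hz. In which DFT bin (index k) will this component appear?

DFT frequency resolution = f_s/N = 32000/32 = 1000 Hz
Bin index k = f_signal / resolution = 2000 / 1000 = 2
The signal frequency 2000 Hz falls in DFT bin k = 2.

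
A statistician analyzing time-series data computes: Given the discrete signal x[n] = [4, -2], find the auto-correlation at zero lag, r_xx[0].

The auto-correlation at zero lag r_xx[0] equals the signal energy.
r_xx[0] = sum of x[n]^2 = 4^2 + (-2)^2
= 16 + 4 = 20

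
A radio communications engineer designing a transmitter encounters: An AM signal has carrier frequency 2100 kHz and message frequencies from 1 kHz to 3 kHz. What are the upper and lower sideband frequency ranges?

Upper sideband (USB) = fc + [fm_low, fm_high] = 2100 + [1, 3] = [2101, 2103] kHz
Lower sideband (LSB) = fc - [fm_high, fm_low] = 2100 - [3, 1] = [2097, 2099] kHz
Total occupied spectrum: 2097 kHz to 2103 kHz (plus carrier at 2100 kHz)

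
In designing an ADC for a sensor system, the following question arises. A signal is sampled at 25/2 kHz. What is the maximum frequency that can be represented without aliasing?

The maximum frequency that can be represented without aliasing
is the Nyquist frequency: f_max = f_s / 2 = 25/2 kHz / 2 = 25/4 kHz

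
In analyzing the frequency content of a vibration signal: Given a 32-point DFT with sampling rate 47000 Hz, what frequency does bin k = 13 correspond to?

The frequency of DFT bin k is: f_k = k * f_s / N
f_13 = 13 * 47000 / 32 = 76375/4 Hz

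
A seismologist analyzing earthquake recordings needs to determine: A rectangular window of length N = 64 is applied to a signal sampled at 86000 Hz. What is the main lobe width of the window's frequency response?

For a rectangular window of length N,
the main lobe width in frequency is 2*f_s/N.
= 2*86000/64 = 5375/2 Hz
This determines the minimum frequency separation for resolving two sinusoids.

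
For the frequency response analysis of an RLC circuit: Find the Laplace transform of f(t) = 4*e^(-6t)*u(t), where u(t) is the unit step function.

Standard Laplace transform pair:
e^(-at)*u(t) <-> 1/(s+a)
With a = 6: L{4*e^(-6t)*u(t)} = 4/(s+6), ROC: Re(s) > -6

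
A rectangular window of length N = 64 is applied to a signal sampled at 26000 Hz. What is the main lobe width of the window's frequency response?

For a rectangular window of length N,
the main lobe width in frequency is 2*f_s/N.
= 2*26000/64 = 1625/2 Hz
This determines the minimum frequency separation for resolving two sinusoids.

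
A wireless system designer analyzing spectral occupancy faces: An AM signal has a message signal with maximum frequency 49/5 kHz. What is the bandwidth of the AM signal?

In AM (double-sideband), the bandwidth is twice the message frequency.
BW = 2 * f_m = 2 * 49/5 kHz = 98/5 kHz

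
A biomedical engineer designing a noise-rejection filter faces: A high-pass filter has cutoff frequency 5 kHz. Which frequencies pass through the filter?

A high-pass filter passes all frequencies above the cutoff frequency 5 kHz and attenuates lower frequencies.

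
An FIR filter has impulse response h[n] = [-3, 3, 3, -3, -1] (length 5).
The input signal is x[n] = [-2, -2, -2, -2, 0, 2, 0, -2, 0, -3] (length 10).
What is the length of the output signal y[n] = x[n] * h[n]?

For linear convolution, the output length is:
len(y) = len(x) + len(h) - 1 = 10 + 5 - 1 = 14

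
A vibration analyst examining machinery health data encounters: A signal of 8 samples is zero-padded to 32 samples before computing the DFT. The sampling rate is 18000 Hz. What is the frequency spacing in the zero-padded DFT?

Original DFT: N = 8, resolution = f_s/N = 18000/8 = 2250 Hz
Zero-padded DFT: N = 32, resolution = f_s/N = 18000/32 = 1125/2 Hz
Zero-padding interpolates the spectrum (finer frequency grid)
but does NOT improve the true spectral resolution (ability to resolve close frequencies).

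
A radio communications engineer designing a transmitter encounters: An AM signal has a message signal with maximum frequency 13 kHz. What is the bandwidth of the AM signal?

In AM (double-sideband), the bandwidth is twice the message frequency.
BW = 2 * f_m = 2 * 13 kHz = 26 kHz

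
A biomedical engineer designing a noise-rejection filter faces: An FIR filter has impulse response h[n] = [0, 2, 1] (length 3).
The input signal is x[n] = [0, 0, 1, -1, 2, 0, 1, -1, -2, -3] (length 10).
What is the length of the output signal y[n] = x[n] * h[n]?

For linear convolution, the output length is:
len(y) = len(x) + len(h) - 1 = 10 + 3 - 1 = 12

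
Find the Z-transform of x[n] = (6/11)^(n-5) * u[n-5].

Time-shifting property: if X(z) = Z{x[n]}, then Z{x[n-d]} = z^(-d) * X(z)
X(z) = z/(z - 6/11) for x[n] = (6/11)^n * u[n]
Z{x[n-5]} = z^(-5) * z/(z - 6/11) = z^(-4)/(z - 6/11)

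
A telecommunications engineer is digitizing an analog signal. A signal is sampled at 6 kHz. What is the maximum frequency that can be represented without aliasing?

The maximum frequency that can be represented without aliasing
is the Nyquist frequency: f_max = f_s / 2 = 6 kHz / 2 = 3 kHz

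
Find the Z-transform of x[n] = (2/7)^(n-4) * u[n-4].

Time-shifting property: if X(z) = Z{x[n]}, then Z{x[n-d]} = z^(-d) * X(z)
X(z) = z/(z - 2/7) for x[n] = (2/7)^n * u[n]
Z{x[n-4]} = z^(-4) * z/(z - 2/7) = z^(-3)/(z - 2/7)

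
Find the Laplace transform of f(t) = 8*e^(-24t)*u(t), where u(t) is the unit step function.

Standard Laplace transform pair:
e^(-at)*u(t) <-> 1/(s+a)
With a = 24: L{8*e^(-24t)*u(t)} = 8/(s+24), ROC: Re(s) > -24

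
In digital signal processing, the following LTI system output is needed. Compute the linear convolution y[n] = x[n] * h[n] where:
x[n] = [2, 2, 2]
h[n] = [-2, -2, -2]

y[n] = sum_k x[k]*h[n-k]. Output length = len(x) + len(h) - 1 = 3 + 3 - 1 = 5.
y[0] = 2*-2 = -4
y[1] = 2*-2 + 2*-2 = -8
y[2] = 2*-2 + 2*-2 + 2*-2 = -12
y[3] = 2*-2 + 2*-2 = -8
y[4] = 2*-2 = -4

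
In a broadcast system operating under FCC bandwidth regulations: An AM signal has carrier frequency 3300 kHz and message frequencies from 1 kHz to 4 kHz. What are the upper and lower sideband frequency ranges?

Upper sideband (USB) = fc + [fm_low, fm_high] = 3300 + [1, 4] = [3301, 3304] kHz
Lower sideband (LSB) = fc - [fm_high, fm_low] = 3300 - [4, 1] = [3296, 3299] kHz
Total occupied spectrum: 3296 kHz to 3304 kHz (plus carrier at 3300 kHz)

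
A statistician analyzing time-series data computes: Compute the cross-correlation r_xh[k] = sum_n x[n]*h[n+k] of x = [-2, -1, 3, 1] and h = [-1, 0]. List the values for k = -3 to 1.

Both sequences indexed from 0 and zero outside their support.
Lags with overlap: k = -3 to 1.
  r_xh[-3] = x[3]*h[0] = -1
  r_xh[-2] = x[2]*h[0] + x[3]*h[1] = -3
  r_xh[-1] = x[1]*h[0] + x[2]*h[1] = 1
  r_xh[0] = x[0]*h[0] + x[1]*h[1] = 2
  r_xh[1] = x[0]*h[1] = 0
r_xh = [-1, -3, 1, 2, 0] (for k = -3, ..., 1)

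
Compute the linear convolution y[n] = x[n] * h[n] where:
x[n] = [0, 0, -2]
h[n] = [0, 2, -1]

y[n] = sum_k x[k]*h[n-k]. Output length = len(x) + len(h) - 1 = 3 + 3 - 1 = 5.
y[0] = 0*0 = 0
y[1] = 0*0 + 0*2 = 0
y[2] = -2*0 + 0*2 + 0*-1 = 0
y[3] = -2*2 + 0*-1 = -4
y[4] = -2*-1 = 2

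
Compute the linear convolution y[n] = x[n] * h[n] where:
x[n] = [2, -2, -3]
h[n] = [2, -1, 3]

y[n] = sum_k x[k]*h[n-k]. Output length = len(x) + len(h) - 1 = 3 + 3 - 1 = 5.
y[0] = 2*2 = 4
y[1] = -2*2 + 2*-1 = -6
y[2] = -3*2 + -2*-1 + 2*3 = 2
y[3] = -3*-1 + -2*3 = -3
y[4] = -3*3 = -9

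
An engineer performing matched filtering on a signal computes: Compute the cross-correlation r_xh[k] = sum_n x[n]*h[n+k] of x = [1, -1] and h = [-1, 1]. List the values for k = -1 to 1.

Both sequences indexed from 0 and zero outside their support.
Lags with overlap: k = -1 to 1.
  r_xh[-1] = x[1]*h[0] = 1
  r_xh[0] = x[0]*h[0] + x[1]*h[1] = -2
  r_xh[1] = x[0]*h[1] = 1
r_xh = [1, -2, 1] (for k = -1, ..., 1)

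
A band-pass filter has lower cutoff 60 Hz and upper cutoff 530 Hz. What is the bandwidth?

Bandwidth = f_high - f_low
= 530 Hz - 60 Hz = 470 Hz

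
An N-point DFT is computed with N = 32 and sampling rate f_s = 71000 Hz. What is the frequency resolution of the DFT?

DFT frequency resolution = f_s / N
= 71000 / 32 = 8875/4 Hz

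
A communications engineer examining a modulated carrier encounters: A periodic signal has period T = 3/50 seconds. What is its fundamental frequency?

The fundamental frequency is the reciprocal of the period.
f = 1/T = 1/(3/50) = 50/3 Hz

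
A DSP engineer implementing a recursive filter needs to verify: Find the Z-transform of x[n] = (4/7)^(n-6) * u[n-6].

Time-shifting property: if X(z) = Z{x[n]}, then Z{x[n-d]} = z^(-d) * X(z)
X(z) = z/(z - 4/7) for x[n] = (4/7)^n * u[n]
Z{x[n-6]} = z^(-6) * z/(z - 4/7) = z^(-5)/(z - 4/7)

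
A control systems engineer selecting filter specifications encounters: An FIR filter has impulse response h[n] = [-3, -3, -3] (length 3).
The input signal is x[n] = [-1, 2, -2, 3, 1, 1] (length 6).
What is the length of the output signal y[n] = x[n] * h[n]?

For linear convolution, the output length is:
len(y) = len(x) + len(h) - 1 = 6 + 3 - 1 = 8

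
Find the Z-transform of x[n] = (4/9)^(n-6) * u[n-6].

Time-shifting property: if X(z) = Z{x[n]}, then Z{x[n-d]} = z^(-d) * X(z)
X(z) = z/(z - 4/9) for x[n] = (4/9)^n * u[n]
Z{x[n-6]} = z^(-6) * z/(z - 4/9) = z^(-5)/(z - 4/9)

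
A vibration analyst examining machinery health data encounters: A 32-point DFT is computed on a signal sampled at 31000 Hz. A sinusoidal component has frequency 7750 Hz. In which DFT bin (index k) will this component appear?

DFT frequency resolution = f_s/N = 31000/32 = 3875/4 Hz
Bin index k = f_signal / resolution = 7750 / 3875/4 = 8
The signal frequency 7750 Hz falls in DFT bin k = 8.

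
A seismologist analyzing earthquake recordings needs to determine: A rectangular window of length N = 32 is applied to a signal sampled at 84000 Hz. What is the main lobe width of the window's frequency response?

For a rectangular window of length N,
the main lobe width in frequency is 2*f_s/N.
= 2*84000/32 = 5250 Hz
This determines the minimum frequency separation for resolving two sinusoids.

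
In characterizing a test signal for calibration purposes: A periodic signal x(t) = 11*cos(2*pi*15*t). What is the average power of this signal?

Average power of A*cos(wt) is A^2/2.
P = 11^2 / 2 = 121/2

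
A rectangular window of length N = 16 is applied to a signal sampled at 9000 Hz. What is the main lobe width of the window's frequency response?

For a rectangular window of length N,
the main lobe width in frequency is 2*f_s/N.
= 2*9000/16 = 1125 Hz
This determines the minimum frequency separation for resolving two sinusoids.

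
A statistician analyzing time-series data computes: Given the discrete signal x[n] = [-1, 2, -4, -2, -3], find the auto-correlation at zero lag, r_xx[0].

The auto-correlation at zero lag r_xx[0] equals the signal energy.
r_xx[0] = sum of x[n]^2 = (-1)^2 + 2^2 + (-4)^2 + (-2)^2 + (-3)^2
= 1 + 4 + 16 + 4 + 9 = 34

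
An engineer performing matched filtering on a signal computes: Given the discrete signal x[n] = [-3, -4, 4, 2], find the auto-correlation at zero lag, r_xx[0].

The auto-correlation at zero lag r_xx[0] equals the signal energy.
r_xx[0] = sum of x[n]^2 = (-3)^2 + (-4)^2 + 4^2 + 2^2
= 9 + 16 + 16 + 4 = 45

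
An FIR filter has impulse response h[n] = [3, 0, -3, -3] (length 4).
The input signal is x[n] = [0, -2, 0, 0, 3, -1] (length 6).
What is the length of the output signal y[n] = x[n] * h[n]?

For linear convolution, the output length is:
len(y) = len(x) + len(h) - 1 = 6 + 4 - 1 = 9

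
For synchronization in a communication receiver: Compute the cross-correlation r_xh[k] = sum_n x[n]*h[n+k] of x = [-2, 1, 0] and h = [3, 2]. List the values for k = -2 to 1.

Both sequences indexed from 0 and zero outside their support.
Lags with overlap: k = -2 to 1.
  r_xh[-2] = x[2]*h[0] = 0
  r_xh[-1] = x[1]*h[0] + x[2]*h[1] = 3
  r_xh[0] = x[0]*h[0] + x[1]*h[1] = -4
  r_xh[1] = x[0]*h[1] = -4
r_xh = [0, 3, -4, -4] (for k = -2, ..., 1)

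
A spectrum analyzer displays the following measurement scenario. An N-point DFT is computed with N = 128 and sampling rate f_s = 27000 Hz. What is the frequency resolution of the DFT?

DFT frequency resolution = f_s / N
= 27000 / 128 = 3375/16 Hz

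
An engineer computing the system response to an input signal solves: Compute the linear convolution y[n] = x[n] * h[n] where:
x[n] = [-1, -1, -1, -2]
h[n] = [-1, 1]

y[n] = sum_k x[k]*h[n-k]. Output length = len(x) + len(h) - 1 = 4 + 2 - 1 = 5.
y[0] = -1*-1 = 1
y[1] = -1*-1 + -1*1 = 0
y[2] = -1*-1 + -1*1 = 0
y[3] = -2*-1 + -1*1 = 1
y[4] = -2*1 = -2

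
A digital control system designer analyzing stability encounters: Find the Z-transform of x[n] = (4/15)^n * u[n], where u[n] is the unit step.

The Z-transform of a^n * u[n] is z/(z-a) for |z| > |a|.
Here a = 4/15, so X(z) = z/(z - (4/15)) = 15z/(15z - 4)
ROC: |z| > 4/15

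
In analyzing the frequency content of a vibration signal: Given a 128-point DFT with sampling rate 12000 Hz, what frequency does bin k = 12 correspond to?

The frequency of DFT bin k is: f_k = k * f_s / N
f_12 = 12 * 12000 / 128 = 1125 Hz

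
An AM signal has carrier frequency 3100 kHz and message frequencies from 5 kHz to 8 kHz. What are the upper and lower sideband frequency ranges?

Upper sideband (USB) = fc + [fm_low, fm_high] = 3100 + [5, 8] = [3105, 3108] kHz
Lower sideband (LSB) = fc - [fm_high, fm_low] = 3100 - [8, 5] = [3092, 3095] kHz
Total occupied spectrum: 3092 kHz to 3108 kHz (plus carrier at 3100 kHz)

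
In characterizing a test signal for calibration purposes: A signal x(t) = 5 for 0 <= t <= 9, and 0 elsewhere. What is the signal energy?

Energy = integral of |x(t)|^2 dt over the signal duration
= 5^2 * 9 = 25 * 9 = 225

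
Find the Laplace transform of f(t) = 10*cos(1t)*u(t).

Standard pair: cos(wt)*u(t) <-> s/(s^2+w^2)
With w = 1: L{10*cos(1t)*u(t)} = 10s/(s^2+1)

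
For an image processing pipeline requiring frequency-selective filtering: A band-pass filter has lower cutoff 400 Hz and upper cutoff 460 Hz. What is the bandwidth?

Bandwidth = f_high - f_low
= 460 Hz - 400 Hz = 60 Hz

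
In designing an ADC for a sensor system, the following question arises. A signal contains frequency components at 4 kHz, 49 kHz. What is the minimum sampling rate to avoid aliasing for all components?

The highest frequency component is f_max = 49 kHz.
Nyquist rate = 2 * f_max = 2 * 49 kHz = 98 kHz.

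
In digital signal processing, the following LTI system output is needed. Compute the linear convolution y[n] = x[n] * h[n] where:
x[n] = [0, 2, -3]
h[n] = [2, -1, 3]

y[n] = sum_k x[k]*h[n-k]. Output length = len(x) + len(h) - 1 = 3 + 3 - 1 = 5.
y[0] = 0*2 = 0
y[1] = 2*2 + 0*-1 = 4
y[2] = -3*2 + 2*-1 + 0*3 = -8
y[3] = -3*-1 + 2*3 = 9
y[4] = -3*3 = -9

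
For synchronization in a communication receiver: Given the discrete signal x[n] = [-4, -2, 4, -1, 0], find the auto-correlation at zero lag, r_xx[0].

The auto-correlation at zero lag r_xx[0] equals the signal energy.
r_xx[0] = sum of x[n]^2 = (-4)^2 + (-2)^2 + 4^2 + (-1)^2 + 0^2
= 16 + 4 + 16 + 1 + 0 = 37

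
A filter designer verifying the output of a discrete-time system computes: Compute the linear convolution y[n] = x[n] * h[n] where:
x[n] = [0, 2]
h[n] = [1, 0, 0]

y[n] = sum_k x[k]*h[n-k]. Output length = len(x) + len(h) - 1 = 2 + 3 - 1 = 4.
y[0] = 0*1 = 0
y[1] = 2*1 + 0*0 = 2
y[2] = 2*0 + 0*0 = 0
y[3] = 2*0 = 0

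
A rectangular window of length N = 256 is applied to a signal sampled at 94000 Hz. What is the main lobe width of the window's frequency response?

For a rectangular window of length N,
the main lobe width in frequency is 2*f_s/N.
= 2*94000/256 = 5875/8 Hz
This determines the minimum frequency separation for resolving two sinusoids.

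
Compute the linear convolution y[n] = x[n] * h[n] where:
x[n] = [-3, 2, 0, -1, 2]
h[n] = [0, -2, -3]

y[n] = sum_k x[k]*h[n-k]. Output length = len(x) + len(h) - 1 = 5 + 3 - 1 = 7.
y[0] = -3*0 = 0
y[1] = 2*0 + -3*-2 = 6
y[2] = 0*0 + 2*-2 + -3*-3 = 5
y[3] = -1*0 + 0*-2 + 2*-3 = -6
y[4] = 2*0 + -1*-2 + 0*-3 = 2
y[5] = 2*-2 + -1*-3 = -1
y[6] = 2*-3 = -6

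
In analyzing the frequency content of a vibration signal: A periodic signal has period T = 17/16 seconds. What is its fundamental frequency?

The fundamental frequency is the reciprocal of the period.
f = 1/T = 1/(17/16) = 16/17 Hz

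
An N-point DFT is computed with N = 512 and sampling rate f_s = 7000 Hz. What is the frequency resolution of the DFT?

DFT frequency resolution = f_s / N
= 7000 / 512 = 875/64 Hz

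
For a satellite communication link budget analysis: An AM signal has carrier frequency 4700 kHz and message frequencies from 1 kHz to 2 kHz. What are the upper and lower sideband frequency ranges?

Upper sideband (USB) = fc + [fm_low, fm_high] = 4700 + [1, 2] = [4701, 4702] kHz
Lower sideband (LSB) = fc - [fm_high, fm_low] = 4700 - [2, 1] = [4698, 4699] kHz
Total occupied spectrum: 4698 kHz to 4702 kHz (plus carrier at 4700 kHz)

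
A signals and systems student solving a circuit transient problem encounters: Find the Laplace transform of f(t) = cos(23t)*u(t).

Standard pair: cos(wt)*u(t) <-> s/(s^2+w^2)
With w = 23: L{cos(23t)*u(t)} = s/(s^2+529)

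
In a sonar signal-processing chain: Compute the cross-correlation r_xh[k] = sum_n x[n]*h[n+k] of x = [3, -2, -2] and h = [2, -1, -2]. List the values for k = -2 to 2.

Both sequences indexed from 0 and zero outside their support.
Lags with overlap: k = -2 to 2.
  r_xh[-2] = x[2]*h[0] = -4
  r_xh[-1] = x[1]*h[0] + x[2]*h[1] = -2
  r_xh[0] = x[0]*h[0] + x[1]*h[1] + x[2]*h[2] = 12
  r_xh[1] = x[0]*h[1] + x[1]*h[2] = 1
  r_xh[2] = x[0]*h[2] = -6
r_xh = [-4, -2, 12, 1, -6] (for k = -2, ..., 2)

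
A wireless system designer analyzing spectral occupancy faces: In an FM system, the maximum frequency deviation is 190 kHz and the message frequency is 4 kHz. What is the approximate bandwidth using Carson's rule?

Carson's rule: BW = 2*(delta_f + f_m)
= 2*(190 + 4) kHz = 388 kHz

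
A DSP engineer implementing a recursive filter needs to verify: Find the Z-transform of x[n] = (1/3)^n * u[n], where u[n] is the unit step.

The Z-transform of a^n * u[n] is z/(z-a) for |z| > |a|.
Here a = 1/3, so X(z) = z/(z - (1/3)) = 3z/(3z - 1)
ROC: |z| > 1/3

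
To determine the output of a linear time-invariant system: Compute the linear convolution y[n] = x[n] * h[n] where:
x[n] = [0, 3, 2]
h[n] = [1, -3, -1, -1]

y[n] = sum_k x[k]*h[n-k]. Output length = len(x) + len(h) - 1 = 3 + 4 - 1 = 6.
y[0] = 0*1 = 0
y[1] = 3*1 + 0*-3 = 3
y[2] = 2*1 + 3*-3 + 0*-1 = -7
y[3] = 2*-3 + 3*-1 + 0*-1 = -9
y[4] = 2*-1 + 3*-1 = -5
y[5] = 2*-1 = -2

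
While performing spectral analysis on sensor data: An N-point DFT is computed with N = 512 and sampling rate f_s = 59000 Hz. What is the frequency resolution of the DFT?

DFT frequency resolution = f_s / N
= 59000 / 512 = 7375/64 Hz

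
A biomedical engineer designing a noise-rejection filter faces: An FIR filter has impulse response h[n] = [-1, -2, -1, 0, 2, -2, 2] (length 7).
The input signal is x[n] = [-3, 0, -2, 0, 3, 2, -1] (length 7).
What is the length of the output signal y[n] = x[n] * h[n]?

For linear convolution, the output length is:
len(y) = len(x) + len(h) - 1 = 7 + 7 - 1 = 13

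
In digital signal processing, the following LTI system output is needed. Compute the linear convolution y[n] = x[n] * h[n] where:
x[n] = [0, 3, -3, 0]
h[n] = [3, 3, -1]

y[n] = sum_k x[k]*h[n-k]. Output length = len(x) + len(h) - 1 = 4 + 3 - 1 = 6.
y[0] = 0*3 = 0
y[1] = 3*3 + 0*3 = 9
y[2] = -3*3 + 3*3 + 0*-1 = 0
y[3] = 0*3 + -3*3 + 3*-1 = -12
y[4] = 0*3 + -3*-1 = 3
y[5] = 0*-1 = 0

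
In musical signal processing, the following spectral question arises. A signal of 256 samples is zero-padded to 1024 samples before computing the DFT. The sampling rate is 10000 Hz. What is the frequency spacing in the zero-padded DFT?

Original DFT: N = 256, resolution = f_s/N = 10000/256 = 625/16 Hz
Zero-padded DFT: N = 1024, resolution = f_s/N = 10000/1024 = 625/64 Hz
Zero-padding interpolates the spectrum (finer frequency grid)
but does NOT improve the true spectral resolution (ability to resolve close frequencies).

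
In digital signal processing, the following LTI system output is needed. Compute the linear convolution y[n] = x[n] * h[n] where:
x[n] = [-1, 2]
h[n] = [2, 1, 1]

y[n] = sum_k x[k]*h[n-k]. Output length = len(x) + len(h) - 1 = 2 + 3 - 1 = 4.
y[0] = -1*2 = -2
y[1] = 2*2 + -1*1 = 3
y[2] = 2*1 + -1*1 = 1
y[3] = 2*1 = 2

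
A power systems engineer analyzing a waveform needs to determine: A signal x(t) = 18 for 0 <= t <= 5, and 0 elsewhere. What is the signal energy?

Energy = integral of |x(t)|^2 dt over the signal duration
= 18^2 * 5 = 324 * 5 = 1620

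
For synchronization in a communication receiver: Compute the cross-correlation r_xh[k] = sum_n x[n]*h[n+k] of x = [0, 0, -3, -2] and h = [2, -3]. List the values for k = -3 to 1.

Both sequences indexed from 0 and zero outside their support.
Lags with overlap: k = -3 to 1.
  r_xh[-3] = x[3]*h[0] = -4
  r_xh[-2] = x[2]*h[0] + x[3]*h[1] = 0
  r_xh[-1] = x[1]*h[0] + x[2]*h[1] = 9
  r_xh[0] = x[0]*h[0] + x[1]*h[1] = 0
  r_xh[1] = x[0]*h[1] = 0
r_xh = [-4, 0, 9, 0, 0] (for k = -3, ..., 1)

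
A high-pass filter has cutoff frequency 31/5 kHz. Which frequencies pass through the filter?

A high-pass filter passes all frequencies above the cutoff frequency 31/5 kHz and attenuates lower frequencies.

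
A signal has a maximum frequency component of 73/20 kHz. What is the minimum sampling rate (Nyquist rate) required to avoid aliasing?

By the Nyquist-Shannon sampling theorem,
the minimum sampling rate (Nyquist rate) must be at least 2 * f_max.
Nyquist rate = 2 * 73/20 kHz = 73/10 kHz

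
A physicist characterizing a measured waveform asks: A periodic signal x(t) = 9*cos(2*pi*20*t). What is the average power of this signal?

Average power of A*cos(wt) is A^2/2.
P = 9^2 / 2 = 81/2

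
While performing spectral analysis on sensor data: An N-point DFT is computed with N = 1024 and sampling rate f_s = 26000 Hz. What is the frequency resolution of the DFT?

DFT frequency resolution = f_s / N
= 26000 / 1024 = 1625/64 Hz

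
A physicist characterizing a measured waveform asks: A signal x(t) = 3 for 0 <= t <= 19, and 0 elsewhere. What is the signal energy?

Energy = integral of |x(t)|^2 dt over the signal duration
= 3^2 * 19 = 9 * 19 = 171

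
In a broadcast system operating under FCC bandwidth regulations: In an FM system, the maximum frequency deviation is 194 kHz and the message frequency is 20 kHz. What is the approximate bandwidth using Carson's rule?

Carson's rule: BW = 2*(delta_f + f_m)
= 2*(194 + 20) kHz = 428 kHz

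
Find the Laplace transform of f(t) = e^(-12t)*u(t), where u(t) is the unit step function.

Standard Laplace transform pair:
e^(-at)*u(t) <-> 1/(s+a)
With a = 12: L{e^(-12t)*u(t)} = 1/(s+12), ROC: Re(s) > -12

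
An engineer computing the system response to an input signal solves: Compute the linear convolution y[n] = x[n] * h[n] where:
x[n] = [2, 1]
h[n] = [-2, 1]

y[n] = sum_k x[k]*h[n-k]. Output length = len(x) + len(h) - 1 = 2 + 2 - 1 = 3.
y[0] = 2*-2 = -4
y[1] = 1*-2 + 2*1 = 0
y[2] = 1*1 = 1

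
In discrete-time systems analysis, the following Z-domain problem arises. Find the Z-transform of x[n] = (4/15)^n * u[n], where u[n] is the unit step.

The Z-transform of a^n * u[n] is z/(z-a) for |z| > |a|.
Here a = 4/15, so X(z) = z/(z - (4/15)) = 15z/(15z - 4)
ROC: |z| > 4/15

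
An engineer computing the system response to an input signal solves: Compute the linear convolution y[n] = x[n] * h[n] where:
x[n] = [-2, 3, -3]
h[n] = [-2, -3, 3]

y[n] = sum_k x[k]*h[n-k]. Output length = len(x) + len(h) - 1 = 3 + 3 - 1 = 5.
y[0] = -2*-2 = 4
y[1] = 3*-2 + -2*-3 = 0
y[2] = -3*-2 + 3*-3 + -2*3 = -9
y[3] = -3*-3 + 3*3 = 18
y[4] = -3*3 = -9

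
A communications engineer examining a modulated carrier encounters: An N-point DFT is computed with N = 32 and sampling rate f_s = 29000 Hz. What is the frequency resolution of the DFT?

DFT frequency resolution = f_s / N
= 29000 / 32 = 3625/4 Hz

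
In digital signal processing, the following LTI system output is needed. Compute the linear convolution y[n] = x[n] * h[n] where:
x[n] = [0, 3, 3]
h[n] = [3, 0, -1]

y[n] = sum_k x[k]*h[n-k]. Output length = len(x) + len(h) - 1 = 3 + 3 - 1 = 5.
y[0] = 0*3 = 0
y[1] = 3*3 + 0*0 = 9
y[2] = 3*3 + 3*0 + 0*-1 = 9
y[3] = 3*0 + 3*-1 = -3
y[4] = 3*-1 = -3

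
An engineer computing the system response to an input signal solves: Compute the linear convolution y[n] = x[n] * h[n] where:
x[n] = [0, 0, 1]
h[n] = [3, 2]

y[n] = sum_k x[k]*h[n-k]. Output length = len(x) + len(h) - 1 = 3 + 2 - 1 = 4.
y[0] = 0*3 = 0
y[1] = 0*3 + 0*2 = 0
y[2] = 1*3 + 0*2 = 3
y[3] = 1*2 = 2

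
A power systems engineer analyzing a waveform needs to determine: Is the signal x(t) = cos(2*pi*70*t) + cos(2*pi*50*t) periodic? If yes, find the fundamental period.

f1 = 70 Hz, f2 = 50 Hz
Period T1 = 1/70, T2 = 1/50
Ratio T1/T2 = 50/70, which is rational.
The signal is periodic with fundamental period T = 1/GCD(70,50) = 1/10 s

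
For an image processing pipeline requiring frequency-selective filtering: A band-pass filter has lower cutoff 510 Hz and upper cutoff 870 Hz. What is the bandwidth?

Bandwidth = f_high - f_low
= 870 Hz - 510 Hz = 360 Hz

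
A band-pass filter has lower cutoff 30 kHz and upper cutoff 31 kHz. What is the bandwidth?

Bandwidth = f_high - f_low
= 31 kHz - 30 kHz = 1 kHz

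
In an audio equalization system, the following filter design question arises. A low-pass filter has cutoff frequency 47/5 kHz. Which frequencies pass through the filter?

A low-pass filter passes all frequencies below the cutoff frequency 47/5 kHz and attenuates higher frequencies.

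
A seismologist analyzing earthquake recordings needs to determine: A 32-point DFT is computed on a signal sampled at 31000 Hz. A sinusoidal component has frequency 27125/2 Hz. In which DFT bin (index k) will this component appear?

DFT frequency resolution = f_s/N = 31000/32 = 3875/4 Hz
Bin index k = f_signal / resolution = 27125/2 / 3875/4 = 14
The signal frequency 27125/2 Hz falls in DFT bin k = 14.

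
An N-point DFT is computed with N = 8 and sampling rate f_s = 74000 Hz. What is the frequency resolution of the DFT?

DFT frequency resolution = f_s / N
= 74000 / 8 = 9250 Hz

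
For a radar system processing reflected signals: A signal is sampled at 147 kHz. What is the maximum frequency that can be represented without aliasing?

The maximum frequency that can be represented without aliasing
is the Nyquist frequency: f_max = f_s / 2 = 147 kHz / 2 = 147/2 kHz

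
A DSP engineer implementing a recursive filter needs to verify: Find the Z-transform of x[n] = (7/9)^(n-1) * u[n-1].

Time-shifting property: if X(z) = Z{x[n]}, then Z{x[n-d]} = z^(-d) * X(z)
X(z) = z/(z - 7/9) for x[n] = (7/9)^n * u[n]
Z{x[n-1]} = z^(-1) * z/(z - 7/9) = 1/(z - 7/9)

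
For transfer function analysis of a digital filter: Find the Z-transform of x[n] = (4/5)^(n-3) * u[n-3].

Time-shifting property: if X(z) = Z{x[n]}, then Z{x[n-d]} = z^(-d) * X(z)
X(z) = z/(z - 4/5) for x[n] = (4/5)^n * u[n]
Z{x[n-3]} = z^(-3) * z/(z - 4/5) = z^(-2)/(z - 4/5)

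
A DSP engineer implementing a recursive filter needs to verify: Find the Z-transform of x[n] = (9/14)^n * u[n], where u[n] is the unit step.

The Z-transform of a^n * u[n] is z/(z-a) for |z| > |a|.
Here a = 9/14, so X(z) = z/(z - (9/14)) = 14z/(14z - 9)
ROC: |z| > 9/14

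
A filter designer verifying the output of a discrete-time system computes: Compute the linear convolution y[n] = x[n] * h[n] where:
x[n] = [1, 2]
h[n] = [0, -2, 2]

y[n] = sum_k x[k]*h[n-k]. Output length = len(x) + len(h) - 1 = 2 + 3 - 1 = 4.
y[0] = 1*0 = 0
y[1] = 2*0 + 1*-2 = -2
y[2] = 2*-2 + 1*2 = -2
y[3] = 2*2 = 4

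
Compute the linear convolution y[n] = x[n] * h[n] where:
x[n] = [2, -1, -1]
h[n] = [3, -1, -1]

y[n] = sum_k x[k]*h[n-k]. Output length = len(x) + len(h) - 1 = 3 + 3 - 1 = 5.
y[0] = 2*3 = 6
y[1] = -1*3 + 2*-1 = -5
y[2] = -1*3 + -1*-1 + 2*-1 = -4
y[3] = -1*-1 + -1*-1 = 2
y[4] = -1*-1 = 1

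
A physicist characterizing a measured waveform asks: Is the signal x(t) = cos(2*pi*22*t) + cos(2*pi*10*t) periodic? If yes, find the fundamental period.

f1 = 22 Hz, f2 = 10 Hz
Period T1 = 1/22, T2 = 1/10
Ratio T1/T2 = 10/22, which is rational.
The signal is periodic with fundamental period T = 1/GCD(22,10) = 1/2 s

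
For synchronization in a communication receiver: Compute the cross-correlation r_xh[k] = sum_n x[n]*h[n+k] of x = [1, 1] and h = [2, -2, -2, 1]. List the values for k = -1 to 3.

Both sequences indexed from 0 and zero outside their support.
Lags with overlap: k = -1 to 3.
  r_xh[-1] = x[1]*h[0] = 2
  r_xh[0] = x[0]*h[0] + x[1]*h[1] = 0
  r_xh[1] = x[0]*h[1] + x[1]*h[2] = -4
  r_xh[2] = x[0]*h[2] + x[1]*h[3] = -1
  r_xh[3] = x[0]*h[3] = 1
r_xh = [2, 0, -4, -1, 1] (for k = -1, ..., 3)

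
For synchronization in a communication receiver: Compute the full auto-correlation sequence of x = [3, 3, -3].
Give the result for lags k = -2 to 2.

r_xx[k] = sum_m x[m]*x[m+k], indexed from 0, for k = -2 to 2:
  r_xx[-2] = x[2]*x[0] = -9
  r_xx[-1] = x[1]*x[0] + x[2]*x[1] = 0
  r_xx[0] = x[0]*x[0] + x[1]*x[1] + x[2]*x[2] = 27
  r_xx[1] = x[0]*x[1] + x[1]*x[2] = 0
  r_xx[2] = x[0]*x[2] = -9
r_xx = [-9, 0, 27, 0, -9]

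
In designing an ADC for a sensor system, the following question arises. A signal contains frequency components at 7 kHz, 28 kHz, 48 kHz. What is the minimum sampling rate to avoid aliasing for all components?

The highest frequency component is f_max = 48 kHz.
Nyquist rate = 2 * f_max = 2 * 48 kHz = 96 kHz.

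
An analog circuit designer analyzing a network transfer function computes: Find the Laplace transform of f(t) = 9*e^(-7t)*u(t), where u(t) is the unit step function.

Standard Laplace transform pair:
e^(-at)*u(t) <-> 1/(s+a)
With a = 7: L{9*e^(-7t)*u(t)} = 9/(s+7), ROC: Re(s) > -7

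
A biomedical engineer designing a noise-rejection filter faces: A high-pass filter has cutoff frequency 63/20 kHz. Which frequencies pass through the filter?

A high-pass filter passes all frequencies above the cutoff frequency 63/20 kHz and attenuates lower frequencies.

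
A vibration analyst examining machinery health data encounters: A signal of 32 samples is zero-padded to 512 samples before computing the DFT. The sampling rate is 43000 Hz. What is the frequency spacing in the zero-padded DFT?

Original DFT: N = 32, resolution = f_s/N = 43000/32 = 5375/4 Hz
Zero-padded DFT: N = 512, resolution = f_s/N = 43000/512 = 5375/64 Hz
Zero-padding interpolates the spectrum (finer frequency grid)
but does NOT improve the true spectral resolution (ability to resolve close frequencies).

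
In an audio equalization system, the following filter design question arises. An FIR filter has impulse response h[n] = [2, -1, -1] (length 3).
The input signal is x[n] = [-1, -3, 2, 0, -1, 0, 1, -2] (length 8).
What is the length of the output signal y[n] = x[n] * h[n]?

For linear convolution, the output length is:
len(y) = len(x) + len(h) - 1 = 8 + 3 - 1 = 10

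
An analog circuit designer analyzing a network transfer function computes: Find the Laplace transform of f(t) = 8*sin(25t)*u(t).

Standard pair: sin(wt)*u(t) <-> w/(s^2+w^2)
With w = 25: L{8*sin(25t)*u(t)} = 200/(s^2+625)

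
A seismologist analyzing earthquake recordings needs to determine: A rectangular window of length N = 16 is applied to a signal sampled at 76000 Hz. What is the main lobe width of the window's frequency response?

For a rectangular window of length N,
the main lobe width in frequency is 2*f_s/N.
= 2*76000/16 = 9500 Hz
This determines the minimum frequency separation for resolving two sinusoids.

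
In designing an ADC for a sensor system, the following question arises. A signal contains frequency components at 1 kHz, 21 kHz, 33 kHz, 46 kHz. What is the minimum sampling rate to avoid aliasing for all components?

The highest frequency component is f_max = 46 kHz.
Nyquist rate = 2 * f_max = 2 * 46 kHz = 92 kHz.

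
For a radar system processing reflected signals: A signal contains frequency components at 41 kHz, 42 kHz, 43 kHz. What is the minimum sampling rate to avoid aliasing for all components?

The highest frequency component is f_max = 43 kHz.
Nyquist rate = 2 * f_max = 2 * 43 kHz = 86 kHz.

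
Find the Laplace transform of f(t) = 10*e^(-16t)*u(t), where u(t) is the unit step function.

Standard Laplace transform pair:
e^(-at)*u(t) <-> 1/(s+a)
With a = 16: L{10*e^(-16t)*u(t)} = 10/(s+16), ROC: Re(s) > -16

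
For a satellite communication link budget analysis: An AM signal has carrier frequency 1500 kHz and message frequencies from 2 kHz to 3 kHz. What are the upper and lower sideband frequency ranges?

Upper sideband (USB) = fc + [fm_low, fm_high] = 1500 + [2, 3] = [1502, 1503] kHz
Lower sideband (LSB) = fc - [fm_high, fm_low] = 1500 - [3, 2] = [1497, 1498] kHz
Total occupied spectrum: 1497 kHz to 1503 kHz (plus carrier at 1500 kHz)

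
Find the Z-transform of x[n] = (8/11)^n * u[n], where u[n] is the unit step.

The Z-transform of a^n * u[n] is z/(z-a) for |z| > |a|.
Here a = 8/11, so X(z) = z/(z - (8/11)) = 11z/(11z - 8)
ROC: |z| > 8/11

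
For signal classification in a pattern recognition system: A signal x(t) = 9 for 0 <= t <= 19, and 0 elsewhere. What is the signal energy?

Energy = integral of |x(t)|^2 dt over the signal duration
= 9^2 * 19 = 81 * 19 = 1539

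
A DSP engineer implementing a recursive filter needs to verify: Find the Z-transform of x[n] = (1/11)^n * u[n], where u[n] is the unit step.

The Z-transform of a^n * u[n] is z/(z-a) for |z| > |a|.
Here a = 1/11, so X(z) = z/(z - (1/11)) = 11z/(11z - 1)
ROC: |z| > 1/11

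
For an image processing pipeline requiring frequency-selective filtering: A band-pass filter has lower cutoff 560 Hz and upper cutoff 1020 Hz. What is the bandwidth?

Bandwidth = f_high - f_low
= 1020 Hz - 560 Hz = 460 Hz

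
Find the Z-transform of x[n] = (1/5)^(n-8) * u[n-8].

Time-shifting property: if X(z) = Z{x[n]}, then Z{x[n-d]} = z^(-d) * X(z)
X(z) = z/(z - 1/5) for x[n] = (1/5)^n * u[n]
Z{x[n-8]} = z^(-8) * z/(z - 1/5) = z^(-7)/(z - 1/5)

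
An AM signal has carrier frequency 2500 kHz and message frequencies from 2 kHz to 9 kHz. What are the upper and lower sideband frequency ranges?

Upper sideband (USB) = fc + [fm_low, fm_high] = 2500 + [2, 9] = [2502, 2509] kHz
Lower sideband (LSB) = fc - [fm_high, fm_low] = 2500 - [9, 2] = [2491, 2498] kHz
Total occupied spectrum: 2491 kHz to 2509 kHz (plus carrier at 2500 kHz)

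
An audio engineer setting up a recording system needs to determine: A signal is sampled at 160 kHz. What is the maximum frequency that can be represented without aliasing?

The maximum frequency that can be represented without aliasing
is the Nyquist frequency: f_max = f_s / 2 = 160 kHz / 2 = 80 kHz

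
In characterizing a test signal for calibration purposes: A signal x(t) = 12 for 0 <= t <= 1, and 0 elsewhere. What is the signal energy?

Energy = integral of |x(t)|^2 dt over the signal duration
= 12^2 * 1 = 144 * 1 = 144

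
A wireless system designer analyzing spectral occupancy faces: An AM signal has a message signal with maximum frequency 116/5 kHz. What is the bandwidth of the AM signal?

In AM (double-sideband), the bandwidth is twice the message frequency.
BW = 2 * f_m = 2 * 116/5 kHz = 232/5 kHz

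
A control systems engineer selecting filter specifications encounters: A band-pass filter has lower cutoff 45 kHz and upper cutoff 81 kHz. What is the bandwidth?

Bandwidth = f_high - f_low
= 81 kHz - 45 kHz = 36 kHz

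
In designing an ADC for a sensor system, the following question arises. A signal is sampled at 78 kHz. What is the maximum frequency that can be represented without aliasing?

The maximum frequency that can be represented without aliasing
is the Nyquist frequency: f_max = f_s / 2 = 78 kHz / 2 = 39 kHz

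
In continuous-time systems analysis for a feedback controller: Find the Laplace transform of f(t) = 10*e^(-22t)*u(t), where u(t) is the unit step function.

Standard Laplace transform pair:
e^(-at)*u(t) <-> 1/(s+a)
With a = 22: L{10*e^(-22t)*u(t)} = 10/(s+22), ROC: Re(s) > -22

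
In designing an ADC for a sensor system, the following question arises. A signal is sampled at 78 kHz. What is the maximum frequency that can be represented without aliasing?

The maximum frequency that can be represented without aliasing
is the Nyquist frequency: f_max = f_s / 2 = 78 kHz / 2 = 39 kHz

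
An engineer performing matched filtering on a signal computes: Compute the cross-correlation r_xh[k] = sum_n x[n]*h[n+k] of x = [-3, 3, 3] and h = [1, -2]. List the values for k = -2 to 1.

Both sequences indexed from 0 and zero outside their support.
Lags with overlap: k = -2 to 1.
  r_xh[-2] = x[2]*h[0] = 3
  r_xh[-1] = x[1]*h[0] + x[2]*h[1] = -3
  r_xh[0] = x[0]*h[0] + x[1]*h[1] = -9
  r_xh[1] = x[0]*h[1] = 6
r_xh = [3, -3, -9, 6] (for k = -2, ..., 1)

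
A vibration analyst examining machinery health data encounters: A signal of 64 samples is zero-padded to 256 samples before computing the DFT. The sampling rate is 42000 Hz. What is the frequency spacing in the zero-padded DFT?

Original DFT: N = 64, resolution = f_s/N = 42000/64 = 2625/4 Hz
Zero-padded DFT: N = 256, resolution = f_s/N = 42000/256 = 2625/16 Hz
Zero-padding interpolates the spectrum (finer frequency grid)
but does NOT improve the true spectral resolution (ability to resolve close frequencies).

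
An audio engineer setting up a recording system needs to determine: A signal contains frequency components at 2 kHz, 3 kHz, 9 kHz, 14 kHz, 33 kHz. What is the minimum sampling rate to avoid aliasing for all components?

The highest frequency component is f_max = 33 kHz.
Nyquist rate = 2 * f_max = 2 * 33 kHz = 66 kHz.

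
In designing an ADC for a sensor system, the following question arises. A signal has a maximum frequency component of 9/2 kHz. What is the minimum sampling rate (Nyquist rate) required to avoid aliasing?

By the Nyquist-Shannon sampling theorem,
the minimum sampling rate (Nyquist rate) must be at least 2 * f_max.
Nyquist rate = 2 * 9/2 kHz = 9 kHz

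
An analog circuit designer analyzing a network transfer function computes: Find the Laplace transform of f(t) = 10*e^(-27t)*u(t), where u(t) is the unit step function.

Standard Laplace transform pair:
e^(-at)*u(t) <-> 1/(s+a)
With a = 27: L{10*e^(-27t)*u(t)} = 10/(s+27), ROC: Re(s) > -27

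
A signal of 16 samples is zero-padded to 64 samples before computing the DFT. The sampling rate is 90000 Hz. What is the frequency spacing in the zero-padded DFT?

Original DFT: N = 16, resolution = f_s/N = 90000/16 = 5625 Hz
Zero-padded DFT: N = 64, resolution = f_s/N = 90000/64 = 5625/4 Hz
Zero-padding interpolates the spectrum (finer frequency grid)
but does NOT improve the true spectral resolution (ability to resolve close frequencies).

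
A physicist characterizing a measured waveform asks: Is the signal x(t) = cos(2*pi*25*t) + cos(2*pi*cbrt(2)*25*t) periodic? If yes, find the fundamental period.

f1 = 25 Hz, f2 = 25*cbrt(2) Hz
Ratio f2/f1 = cbrt(2), which is irrational.
Since the frequency ratio is irrational, no common period exists.
The signal is not periodic.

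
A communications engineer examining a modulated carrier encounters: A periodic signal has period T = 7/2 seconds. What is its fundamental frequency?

The fundamental frequency is the reciprocal of the period.
f = 1/T = 1/(7/2) = 2/7 Hz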